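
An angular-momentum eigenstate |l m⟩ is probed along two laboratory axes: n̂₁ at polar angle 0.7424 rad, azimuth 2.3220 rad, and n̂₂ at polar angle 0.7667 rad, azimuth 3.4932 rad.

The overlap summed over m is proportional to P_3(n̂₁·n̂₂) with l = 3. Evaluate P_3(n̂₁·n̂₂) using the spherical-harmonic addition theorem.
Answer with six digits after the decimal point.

Term-by-term m-sum for l=3 (normalisation 4π/7 = 1.795196):
  [-3]  conj(Y_{3,-3})(Ω₁) = (0.100016, 0.081346) ; Y_{3,-3}(Ω₂) = (-0.068736, 0.121179) ; Δ = (-0.016732, 0.006528)
  [-2]  conj(Y_{3,-2})(Ω₁) = (-0.023520, -0.343380) ; Y_{3,-2}(Ω₂) = (0.270218, -0.229090) ; Δ = (-0.085020, -0.087399)
  [-1]  conj(Y_{3,-1})(Ω₁) = (-0.255704, 0.273818) ; Y_{3,-1}(Ω₂) = (-0.335414, 0.123047) ; Δ = (0.052074, -0.123306)
  [+0]  conj(Y_{3,0})(Ω₁) = (-0.078443, -0.000000) ; Y_{3,0}(Ω₂) = (-0.109261, 0.000000) ; Δ = (0.008571, 0.000000)
  [+1]  conj(Y_{3,1})(Ω₁) = (0.255704, 0.273818) ; Y_{3,1}(Ω₂) = (0.335414, 0.123047) ; Δ = (0.052074, 0.123306)
  [+2]  conj(Y_{3,2})(Ω₁) = (-0.023520, 0.343380) ; Y_{3,2}(Ω₂) = (0.270218, 0.229090) ; Δ = (-0.085020, 0.087399)
  [+3]  conj(Y_{3,3})(Ω₁) = (-0.100016, 0.081346) ; Y_{3,3}(Ω₂) = (0.068736, 0.121179) ; Δ = (-0.016732, -0.006528)
Accumulated sum (-0.090786, -0.000000); after 4π/(2l+1) scaling, (-0.162978, -0.000000) ⇒ P_3 = -0.162978

-0.162978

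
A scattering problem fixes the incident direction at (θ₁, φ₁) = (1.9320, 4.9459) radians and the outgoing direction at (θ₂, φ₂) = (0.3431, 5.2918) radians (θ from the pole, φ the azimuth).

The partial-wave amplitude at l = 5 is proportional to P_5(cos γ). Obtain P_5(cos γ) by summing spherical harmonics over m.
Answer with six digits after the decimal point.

Summing Y*_{l m}(θ₁,φ₁)·Y_{l m}(θ₂,φ₂) over m ∈ [−5, 5]; prefactor 4π/(2·5+1) = 1.142397:
  m=-5: Y*=+0.305835-0.130475i  Y=+0.000484-0.001940i  product -0.000105-0.000657i
  m=-4: Y*=-0.236183-0.319378i  Y=-0.012026-0.012990i  product -0.001309+0.006909i
  m=-3: Y*=-0.022642+0.026853i  Y=-0.090664+0.015324i  product +0.001641-0.002782i
  m=-2: Y*=-0.292654-0.147563i  Y=-0.120092+0.274823i  product +0.075699-0.062707i
  m=-1: Y*=-0.029183+0.122694i  Y=+0.300880+0.459831i  product -0.065199+0.023497i
  m=+0: Y*=-0.299241-0.000000i  Y=+0.271958+0.000000i  product -0.081381-0.000000i
  m=+1: Y*=+0.029183+0.122694i  Y=-0.300880+0.459831i  product -0.065199-0.023497i
  m=+2: Y*=-0.292654+0.147563i  Y=-0.120092-0.274823i  product +0.075699+0.062707i
  m=+3: Y*=+0.022642+0.026853i  Y=+0.090664+0.015324i  product +0.001641+0.002782i
  m=+4: Y*=-0.236183+0.319378i  Y=-0.012026+0.012990i  product -0.001309-0.006909i
  m=+5: Y*=-0.305835-0.130475i  Y=-0.000484-0.001940i  product -0.000105+0.000657i
Σ over m = -0.059925+0.000000i; ×(4π/11) → -0.068458+0.000000i. Real part: -0.068458

-0.068458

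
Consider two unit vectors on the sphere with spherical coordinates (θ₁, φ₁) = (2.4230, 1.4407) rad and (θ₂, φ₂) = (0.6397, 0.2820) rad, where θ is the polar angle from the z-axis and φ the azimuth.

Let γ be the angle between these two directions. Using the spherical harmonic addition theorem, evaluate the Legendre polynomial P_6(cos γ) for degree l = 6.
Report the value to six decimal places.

Addition theorem: P_6(cos γ) = (4π/13) Σ_m Y*_{lm}(Ω₁) Y_{lm}(Ω₂), m = −6…6:
  term(m=-6) = (0.000674, 0.000533)   from Y*(Ω₁)=(-0.027941, 0.027673), Y(Ω₂)=(-0.002643, -0.021701)
  term(m=-5) = (-0.013990, 0.007456)   from Y*(Ω₁)=(-0.094324, -0.123954), Y(Ω₂)=(0.016295, -0.100463)
  term(m=-4) = (-0.007487, -0.096307)   from Y*(Ω₁)=(0.304245, -0.174355), Y(Ω₂)=(0.118031, -0.248905)
  term(m=-3) = (0.193759, 0.067345)   from Y*(Ω₁)=(0.172057, 0.418230), Y(Ω₂)=(0.300719, -0.339570)
  term(m=-2) = (-0.047910, 0.051779)   from Y*(Ω₁)=(-0.190351, 0.050677), Y(Ω₂)=(0.302659, -0.191442)
  term(m=-1) = (-0.014453, -0.033063)   from Y*(Ω₁)=(0.037178, 0.284162), Y(Ω₂)=(-0.120936, 0.035038)
  term(m=+0) = (0.117846, 0.000000)   from Y*(Ω₁)=(-0.293359, -0.000000), Y(Ω₂)=(-0.401714, 0.000000)
  term(m=+1) = (-0.014453, 0.033063)   from Y*(Ω₁)=(-0.037178, 0.284162), Y(Ω₂)=(0.120936, 0.035038)
  term(m=+2) = (-0.047910, -0.051779)   from Y*(Ω₁)=(-0.190351, -0.050677), Y(Ω₂)=(0.302659, 0.191442)
  term(m=+3) = (0.193759, -0.067345)   from Y*(Ω₁)=(-0.172057, 0.418230), Y(Ω₂)=(-0.300719, -0.339570)
  term(m=+4) = (-0.007487, 0.096307)   from Y*(Ω₁)=(0.304245, 0.174355), Y(Ω₂)=(0.118031, 0.248905)
  term(m=+5) = (-0.013990, -0.007456)   from Y*(Ω₁)=(0.094324, -0.123954), Y(Ω₂)=(-0.016295, -0.100463)
  term(m=+6) = (0.000674, -0.000533)   from Y*(Ω₁)=(-0.027941, -0.027673), Y(Ω₂)=(-0.002643, 0.021701)
Σ over m = (0.339034, 0.000000); ×(4π/13) → (0.327725, 0.000000). Real part: 0.327725

0.327725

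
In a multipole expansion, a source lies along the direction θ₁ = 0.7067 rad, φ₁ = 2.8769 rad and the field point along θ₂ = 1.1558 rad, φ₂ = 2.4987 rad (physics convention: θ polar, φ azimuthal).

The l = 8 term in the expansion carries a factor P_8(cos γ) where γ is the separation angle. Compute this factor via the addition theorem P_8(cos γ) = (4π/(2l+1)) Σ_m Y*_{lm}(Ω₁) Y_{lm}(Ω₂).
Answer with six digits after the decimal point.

-0.310219

Expand P_8 via completeness: Σ_{m} conj(Y_{8,m}) at Ω₁ times Y_{8,m} at Ω₂ —
  [-8]  conj(Y_{8,-8})(Ω₁) = (-0.008469, -0.013914) ; Y_{8,-8}(Ω₂) = (0.105852, -0.230347) ; Δ = (-0.004101, 0.000478)
  [-7]  conj(Y_{8,-7})(Ω₁) = (0.021239, 0.073295) ; Y_{8,-7}(Ω₂) = (0.094066, 0.436744) ; Δ = (-0.030013, 0.016171)
  [-6]  conj(Y_{8,-6})(Ω₁) = (-0.003759, -0.216520) ; Y_{8,-6}(Ω₂) = (-0.239949, -0.208660) ; Δ = (-0.044277, 0.052738)
  [-5]  conj(Y_{8,-5})(Ω₁) = (-0.099187, 0.392813) ; Y_{8,-5}(Ω₂) = (-0.117854, -0.008603) ; Δ = (0.015069, -0.045441)
  [-4]  conj(Y_{8,-4})(Ω₁) = (0.227045, -0.403980) ; Y_{8,-4}(Ω₂) = (0.301377, -0.193182) ; Δ = (-0.009616, -0.165611)
  [-3]  conj(Y_{8,-3})(Ω₁) = (-0.128547, 0.130798) ; Y_{8,-3}(Ω₂) = (-0.018525, 0.049533) ; Δ = (-0.004098, -0.008790)
  [-2]  conj(Y_{8,-2})(Ω₁) = (-0.244443, 0.143022) ; Y_{8,-2}(Ω₂) = (0.091129, 0.311034) ; Δ = (-0.066761, -0.062997)
  [-1]  conj(Y_{8,-1})(Ω₁) = (0.324934, -0.088074) ; Y_{8,-1}(Ω₂) = (-0.095740, -0.071714) ; Δ = (-0.037425, -0.014870)
  [+0]  conj(Y_{8,0})(Ω₁) = (0.186310, -0.000000) ; Y_{8,0}(Ω₂) = (-0.307154, 0.000000) ; Δ = (-0.057226, 0.000000)
  [+1]  conj(Y_{8,1})(Ω₁) = (-0.324934, -0.088074) ; Y_{8,1}(Ω₂) = (0.095740, -0.071714) ; Δ = (-0.037425, 0.014870)
  [+2]  conj(Y_{8,2})(Ω₁) = (-0.244443, -0.143022) ; Y_{8,2}(Ω₂) = (0.091129, -0.311034) ; Δ = (-0.066761, 0.062997)
  [+3]  conj(Y_{8,3})(Ω₁) = (0.128547, 0.130798) ; Y_{8,3}(Ω₂) = (0.018525, 0.049533) ; Δ = (-0.004098, 0.008790)
  [+4]  conj(Y_{8,4})(Ω₁) = (0.227045, 0.403980) ; Y_{8,4}(Ω₂) = (0.301377, 0.193182) ; Δ = (-0.009616, 0.165611)
  [+5]  conj(Y_{8,5})(Ω₁) = (0.099187, 0.392813) ; Y_{8,5}(Ω₂) = (0.117854, -0.008603) ; Δ = (0.015069, 0.045441)
  [+6]  conj(Y_{8,6})(Ω₁) = (-0.003759, 0.216520) ; Y_{8,6}(Ω₂) = (-0.239949, 0.208660) ; Δ = (-0.044277, -0.052738)
  [+7]  conj(Y_{8,7})(Ω₁) = (-0.021239, 0.073295) ; Y_{8,7}(Ω₂) = (-0.094066, 0.436744) ; Δ = (-0.030013, -0.016171)
  [+8]  conj(Y_{8,8})(Ω₁) = (-0.008469, 0.013914) ; Y_{8,8}(Ω₂) = (0.105852, 0.230347) ; Δ = (-0.004101, -0.000478)
Total Σ_m = (-0.419670, 0.000000). Multiply by 0.739198: (-0.310219, 0.000000). P_8(cos γ) = -0.310219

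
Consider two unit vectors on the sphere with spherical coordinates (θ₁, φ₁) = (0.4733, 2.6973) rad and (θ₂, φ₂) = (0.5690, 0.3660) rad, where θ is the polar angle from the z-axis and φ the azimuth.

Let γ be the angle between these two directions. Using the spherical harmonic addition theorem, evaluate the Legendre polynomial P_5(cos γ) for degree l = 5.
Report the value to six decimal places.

Summing Y*_{l m}(θ₁,φ₁)·Y_{l m}(θ₂,φ₂) over m ∈ [−5, 5]; prefactor 4π/(2·5+1) = 1.142397:
  m=-5: Y*=+0.005532+0.007267i  Y=-0.005401-0.020370i  product +0.000118-0.000152i
  m=-4: Y*=-0.011557-0.055201i  Y=+0.011107-0.103604i  product -0.005847+0.000584i
  m=-3: Y*=-0.047335+0.195188i  Y=+0.132743-0.259522i  product +0.044372+0.038194i
  m=-2: Y*=+0.272054-0.334907i  Y=+0.348102-0.312779i  product -0.010049-0.201675i
  m=-1: Y*=-0.407167+0.193826i  Y=+0.264494-0.101372i  product -0.088045+0.092541i
  m=+0: Y*=-0.095322-0.000000i  Y=-0.290391+0.000000i  product +0.027681+0.000000i
  m=+1: Y*=+0.407167+0.193826i  Y=-0.264494-0.101372i  product -0.088045-0.092541i
  m=+2: Y*=+0.272054+0.334907i  Y=+0.348102+0.312779i  product -0.010049+0.201675i
  m=+3: Y*=+0.047335+0.195188i  Y=-0.132743-0.259522i  product +0.044372-0.038194i
  m=+4: Y*=-0.011557+0.055201i  Y=+0.011107+0.103604i  product -0.005847-0.000584i
  m=+5: Y*=-0.005532+0.007267i  Y=+0.005401-0.020370i  product +0.000118+0.000152i
Accumulated sum -0.091221-0.000000i; after 4π/(2l+1) scaling, -0.104211-0.000000i ⇒ P_5 = -0.104211

-0.104211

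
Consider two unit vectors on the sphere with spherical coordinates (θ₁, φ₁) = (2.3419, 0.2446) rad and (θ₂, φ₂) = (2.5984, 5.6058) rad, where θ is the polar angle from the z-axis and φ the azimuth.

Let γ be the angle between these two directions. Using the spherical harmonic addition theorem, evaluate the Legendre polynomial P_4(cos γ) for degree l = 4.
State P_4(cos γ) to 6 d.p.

-0.166408

Term-by-term m-sum for l=4 (normalisation 4π/9 = 1.396263):
  m=-4: (0.065354, 0.097104) × (-0.028682, 0.013226) = (-0.003159, -0.001921)  (running Σ = (-0.003159, -0.001921))
  m=-3: (-0.238929, -0.215462) × (0.065867, -0.132491) = (-0.044284, 0.017464)  (running Σ = (-0.047443, 0.015543))
  m=-2: (0.364466, 0.194027) × (0.079114, 0.360511) = (-0.041115, 0.146744)  (running Σ = (-0.088558, 0.162287))
  m=-1: (-0.091753, -0.022901) × (-0.347414, -0.279441) = (0.025477, 0.033596)  (running Σ = (-0.063081, 0.195883))
  m=0: (-0.350606, -0.000000) × (-0.019911, 0.000000) = (0.006981, 0.000000)  (running Σ = (-0.056100, 0.195883))
  m=1: (0.091753, -0.022901) × (0.347414, -0.279441) = (0.025477, -0.033596)  (running Σ = (-0.030624, 0.162287))
  m=2: (0.364466, -0.194027) × (0.079114, -0.360511) = (-0.041115, -0.146744)  (running Σ = (-0.071738, 0.015543))
  m=3: (0.238929, -0.215462) × (-0.065867, -0.132491) = (-0.044284, -0.017464)  (running Σ = (-0.116022, -0.001921))
  m=4: (0.065354, -0.097104) × (-0.028682, -0.013226) = (-0.003159, 0.001921)  (running Σ = (-0.119181, -0.000000))
Σ over m = (-0.119181, -0.000000); ×(4π/9) → (-0.166408, -0.000000). Real part: -0.166408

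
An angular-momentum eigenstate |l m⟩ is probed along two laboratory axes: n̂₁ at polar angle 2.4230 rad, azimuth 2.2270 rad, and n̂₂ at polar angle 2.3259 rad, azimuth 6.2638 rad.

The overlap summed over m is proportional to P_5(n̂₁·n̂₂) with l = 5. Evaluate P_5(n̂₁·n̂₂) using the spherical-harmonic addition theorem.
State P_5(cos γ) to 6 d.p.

0.320600

Addition theorem: P_5(cos γ) = (4π/11) Σ_m Y*_{lm}(Ω₁) Y_{lm}(Ω₂), m = −5…5:
  [-5]  conj(Y_{5,-5})(Ω₁) = +0.007976-0.056834i ; Y_{5,-5}(Ω₂) = +0.094592+0.009197i ; Δ = +0.001277-0.005303i
  [-4]  conj(Y_{5,-4})(Ω₁) = +0.180416-0.102529i ; Y_{5,-4}(Ω₂) = -0.282007-0.021911i ; Δ = -0.053125+0.024961i
  [-3]  conj(Y_{5,-3})(Ω₁) = +0.373030+0.156755i ; Y_{5,-3}(Ω₂) = +0.430420+0.025060i ; Δ = +0.156631+0.076818i
  [-2]  conj(Y_{5,-2})(Ω₁) = +0.098867+0.374075i ; Y_{5,-2}(Ω₂) = -0.251834-0.009769i ; Δ = -0.021244-0.095171i
  [-1]  conj(Y_{5,-1})(Ω₁) = +0.024517-0.031839i ; Y_{5,-1}(Ω₂) = -0.219820-0.004262i ; Δ = -0.005525+0.006894i
  [+0]  conj(Y_{5,0})(Ω₁) = +0.390578-0.000000i ; Y_{5,0}(Ω₂) = +0.319037+0.000000i ; Δ = +0.124609+0.000000i
  [+1]  conj(Y_{5,1})(Ω₁) = -0.024517-0.031839i ; Y_{5,1}(Ω₂) = +0.219820-0.004262i ; Δ = -0.005525-0.006894i
  [+2]  conj(Y_{5,2})(Ω₁) = +0.098867-0.374075i ; Y_{5,2}(Ω₂) = -0.251834+0.009769i ; Δ = -0.021244+0.095171i
  [+3]  conj(Y_{5,3})(Ω₁) = -0.373030+0.156755i ; Y_{5,3}(Ω₂) = -0.430420+0.025060i ; Δ = +0.156631-0.076818i
  [+4]  conj(Y_{5,4})(Ω₁) = +0.180416+0.102529i ; Y_{5,4}(Ω₂) = -0.282007+0.021911i ; Δ = -0.053125-0.024961i
  [+5]  conj(Y_{5,5})(Ω₁) = -0.007976-0.056834i ; Y_{5,5}(Ω₂) = -0.094592+0.009197i ; Δ = +0.001277+0.005303i
Total Σ_m = +0.280638+0.000000i. Multiply by 1.142397: +0.320600+0.000000i. P_5(cos γ) = 0.320600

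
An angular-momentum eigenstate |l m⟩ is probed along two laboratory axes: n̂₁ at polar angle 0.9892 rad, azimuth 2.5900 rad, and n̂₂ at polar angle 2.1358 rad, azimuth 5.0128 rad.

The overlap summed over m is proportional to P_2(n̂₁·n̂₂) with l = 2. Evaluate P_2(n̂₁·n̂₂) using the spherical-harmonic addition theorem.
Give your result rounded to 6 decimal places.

0.521598

Term-by-term m-sum for l=2 (normalisation 4π/5 = 2.513274):
  m=-2: (0.121568, -0.240746) × (-0.227285, 0.155768) = (0.009870, 0.073654)  (running Σ = (0.009870, 0.073654))
  m=-1: (-0.302034, 0.185841) × (-0.103378, -0.333707) = (0.093240, 0.081579)  (running Σ = (0.103110, 0.155233))
  m=0: (-0.029841, -0.000000) × (-0.044148, 0.000000) = (0.001317, 0.000000)  (running Σ = (0.104427, 0.155233))
  m=1: (0.302034, 0.185841) × (0.103378, -0.333707) = (0.093240, -0.081579)  (running Σ = (0.197667, 0.073654))
  m=2: (0.121568, 0.240746) × (-0.227285, -0.155768) = (0.009870, -0.073654)  (running Σ = (0.207537, 0.000000))
Σ over m = (0.207537, 0.000000); ×(4π/5) → (0.521598, 0.000000). Real part: 0.521598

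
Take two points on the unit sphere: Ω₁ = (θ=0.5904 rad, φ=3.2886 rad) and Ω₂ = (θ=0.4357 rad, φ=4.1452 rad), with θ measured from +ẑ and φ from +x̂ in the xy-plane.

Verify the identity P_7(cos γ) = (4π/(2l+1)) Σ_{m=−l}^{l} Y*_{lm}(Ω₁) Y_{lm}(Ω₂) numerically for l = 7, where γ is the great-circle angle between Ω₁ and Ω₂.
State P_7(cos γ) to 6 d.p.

-0.341111

Term-by-term m-sum for l=7 (normalisation 4π/15 = 0.837758):
  term(m=-7) = 0.00001 + 0.00000j   from Y*(Ω₁)=-0.00427 - 0.00710j, Y(Ω₂)=-0.00088 + 0.00081j
  term(m=-6) = 0.00018 + 0.00040j   from Y*(Ω₁)=0.02940 + 0.03572j, Y(Ω₂)=0.00926 + 0.00248j
  term(m=-5) = -0.00310 + 0.00677j   from Y*(Ω₁)=-0.11600 - 0.10487j, Y(Ω₂)=-0.01432 - 0.04538j
  term(m=-4) = -0.05442 + 0.01593j   from Y*(Ω₁)=0.29089 + 0.19394j, Y(Ω₂)=-0.10424 + 0.12427j
  term(m=-3) = -0.15470 - 0.09955j   from Y*(Ω₁)=-0.44108 - 0.20820j, Y(Ω₂)=0.37395 + 0.04918j
  term(m=-2) = -0.02200 - 0.15347j   from Y*(Ω₁)=0.27720 + 0.08393j, Y(Ω₂)=-0.22627 - 0.48513j
  term(m=-1) = -0.04032 + 0.04651j   from Y*(Ω₁)=0.23156 + 0.03429j, Y(Ω₂)=-0.14129 + 0.22179j
  term(m=+0) = 0.14154 + 0.00000j   from Y*(Ω₁)=-0.37776 + 0.00000j, Y(Ω₂)=-0.37469 + 0.00000j
  term(m=+1) = -0.04032 - 0.04651j   from Y*(Ω₁)=-0.23156 + 0.03429j, Y(Ω₂)=0.14129 + 0.22179j
  term(m=+2) = -0.02200 + 0.15347j   from Y*(Ω₁)=0.27720 - 0.08393j, Y(Ω₂)=-0.22627 + 0.48513j
  term(m=+3) = -0.15470 + 0.09955j   from Y*(Ω₁)=0.44108 - 0.20820j, Y(Ω₂)=-0.37395 + 0.04918j
  term(m=+4) = -0.05442 - 0.01593j   from Y*(Ω₁)=0.29089 - 0.19394j, Y(Ω₂)=-0.10424 - 0.12427j
  term(m=+5) = -0.00310 - 0.00677j   from Y*(Ω₁)=0.11600 - 0.10487j, Y(Ω₂)=0.01432 - 0.04538j
  term(m=+6) = 0.00018 - 0.00040j   from Y*(Ω₁)=0.02940 - 0.03572j, Y(Ω₂)=0.00926 - 0.00248j
  term(m=+7) = 0.00001 - 0.00000j   from Y*(Ω₁)=0.00427 - 0.00710j, Y(Ω₂)=0.00088 + 0.00081j
Total Σ_m = -0.40717 - 0.00000j. Multiply by 0.837758: -0.34111 - 0.00000j. P_7(cos γ) = -0.341111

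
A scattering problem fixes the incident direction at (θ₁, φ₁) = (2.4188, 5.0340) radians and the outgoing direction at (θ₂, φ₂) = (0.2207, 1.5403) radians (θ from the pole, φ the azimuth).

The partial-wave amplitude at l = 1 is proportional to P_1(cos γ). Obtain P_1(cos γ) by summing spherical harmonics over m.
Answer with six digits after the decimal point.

-0.867693

Addition theorem: P_1(cos γ) = (4π/3) Σ_m Y*_{lm}(Ω₁) Y_{lm}(Ω₂), m = −1…1:
  m=-1: (0.072240, -0.216820) × (0.002306, -0.075598) = (-0.016225, -0.005961)  (running Σ = (-0.016225, -0.005961))
  m=0: (-0.366433, -0.000000) × (0.476751, 0.000000) = (-0.174697, -0.000000)  (running Σ = (-0.190922, -0.005961))
  m=1: (-0.072240, -0.216820) × (-0.002306, -0.075598) = (-0.016225, 0.005961)  (running Σ = (-0.207146, 0.000000))
Σ over m = (-0.207146, 0.000000); ×(4π/3) → (-0.867693, 0.000000). Real part: -0.867693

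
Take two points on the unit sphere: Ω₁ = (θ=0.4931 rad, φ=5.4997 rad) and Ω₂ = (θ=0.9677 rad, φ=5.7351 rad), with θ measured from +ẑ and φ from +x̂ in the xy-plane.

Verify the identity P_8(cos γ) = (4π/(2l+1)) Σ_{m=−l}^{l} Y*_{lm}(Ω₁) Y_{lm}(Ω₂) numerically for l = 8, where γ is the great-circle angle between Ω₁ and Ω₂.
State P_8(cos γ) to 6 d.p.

-0.379733

Term-by-term m-sum for l=8 (normalisation 4π/17 = 0.739198):
  [-8]  conj(Y_{8,-8})(Ω₁) = 0.00130 + 0.00002j ; Y_{8,-8}(Ω₂) = -0.03512 - 0.10330j ; Δ = -0.00004 - 0.00013j
  [-7]  conj(Y_{8,-7})(Ω₁) = 0.00675 + 0.00693j ; Y_{8,-7}(Ω₂) = -0.23084 - 0.19247j ; Δ = -0.00022 - 0.00290j
  [-6]  conj(Y_{8,-6})(Ω₁) = -0.00052 + 0.04505j ; Y_{8,-6}(Ω₂) = -0.44454 - 0.06579j ; Δ = 0.00319 - 0.01999j
  [-5]  conj(Y_{8,-5})(Ω₁) = -0.10498 + 0.10299j ; Y_{8,-5}(Ω₂) = -0.29372 + 0.12459j ; Δ = 0.01800 - 0.04333j
  [-4]  conj(Y_{8,-4})(Ω₁) = -0.33901 - 0.00259j ; Y_{8,-4}(Ω₂) = 0.05774 - 0.08062j ; Δ = -0.01978 + 0.02718j
  [-3]  conj(Y_{8,-3})(Ω₁) = -0.36182 - 0.36600j ; Y_{8,-3}(Ω₂) = 0.02698 - 0.36656j ; Δ = -0.14392 + 0.12276j
  [-2]  conj(Y_{8,-2})(Ω₁) = 0.00147 - 0.38408j ; Y_{8,-2}(Ω₂) = -0.04223 - 0.08219j ; Δ = -0.03163 + 0.01610j
  [-1]  conj(Y_{8,-1})(Ω₁) = -0.11195 + 0.11153j ; Y_{8,-1}(Ω₂) = 0.27865 + 0.17011j ; Δ = -0.05017 + 0.01203j
  [+0]  conj(Y_{8,0})(Ω₁) = -0.44802 + 0.00000j ; Y_{8,0}(Ω₂) = 0.14410 + 0.00000j ; Δ = -0.06456 + 0.00000j
  [+1]  conj(Y_{8,1})(Ω₁) = 0.11195 + 0.11153j ; Y_{8,1}(Ω₂) = -0.27865 + 0.17011j ; Δ = -0.05017 - 0.01203j
  [+2]  conj(Y_{8,2})(Ω₁) = 0.00147 + 0.38408j ; Y_{8,2}(Ω₂) = -0.04223 + 0.08219j ; Δ = -0.03163 - 0.01610j
  [+3]  conj(Y_{8,3})(Ω₁) = 0.36182 - 0.36600j ; Y_{8,3}(Ω₂) = -0.02698 - 0.36656j ; Δ = -0.14392 - 0.12276j
  [+4]  conj(Y_{8,4})(Ω₁) = -0.33901 + 0.00259j ; Y_{8,4}(Ω₂) = 0.05774 + 0.08062j ; Δ = -0.01978 - 0.02718j
  [+5]  conj(Y_{8,5})(Ω₁) = 0.10498 + 0.10299j ; Y_{8,5}(Ω₂) = 0.29372 + 0.12459j ; Δ = 0.01800 + 0.04333j
  [+6]  conj(Y_{8,6})(Ω₁) = -0.00052 - 0.04505j ; Y_{8,6}(Ω₂) = -0.44454 + 0.06579j ; Δ = 0.00319 + 0.01999j
  [+7]  conj(Y_{8,7})(Ω₁) = -0.00675 + 0.00693j ; Y_{8,7}(Ω₂) = 0.23084 - 0.19247j ; Δ = -0.00022 + 0.00290j
  [+8]  conj(Y_{8,8})(Ω₁) = 0.00130 - 0.00002j ; Y_{8,8}(Ω₂) = -0.03512 + 0.10330j ; Δ = -0.00004 + 0.00013j
Total Σ_m = -0.51371 - 0.00000j. Multiply by 0.739198: -0.37973 - 0.00000j. P_8(cos γ) = -0.379733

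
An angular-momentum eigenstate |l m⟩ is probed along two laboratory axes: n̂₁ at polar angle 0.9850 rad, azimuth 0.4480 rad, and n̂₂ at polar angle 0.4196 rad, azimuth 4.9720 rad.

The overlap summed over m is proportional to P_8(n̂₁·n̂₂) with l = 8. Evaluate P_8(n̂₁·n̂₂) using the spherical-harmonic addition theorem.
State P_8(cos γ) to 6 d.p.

Summing Y*_{l m}(θ₁,φ₁)·Y_{l m}(θ₂,φ₂) over m ∈ [−8, 8]; prefactor 4π/(2·8+1) = 0.739198:
  m=-8: Y*=-0.108268-0.051289i  Y=-0.000190-0.000342i  product +0.000003+0.000047i
  m=-7: Y*=-0.317942+0.001778i  Y=-0.003401+0.000856i  product +0.001080-0.000278i
  m=-6: Y*=-0.406035+0.197939i  Y=-0.000260+0.019807i  product -0.003815-0.008094i
  m=-5: Y*=-0.177566+0.224495i  Y=+0.076328+0.021350i  product -0.018346+0.013344i
  m=-4: Y*=+0.031288-0.139130i  Y=+0.116020-0.196951i  product -0.023772-0.022304i
  m=-3: Y*=-0.081890-0.354859i  Y=-0.319917-0.324146i  product -0.088828+0.140070i
  m=-2: Y*=-0.026544-0.033176i  Y=-0.465414+0.265998i  product +0.021179+0.008380i
  m=-1: Y*=+0.306582+0.147340i  Y=+0.033959+0.127856i  product -0.008427+0.044202i
  m=+0: Y*=+0.095088-0.000000i  Y=-0.458669+0.000000i  product -0.043614+0.000000i
  m=+1: Y*=-0.306582+0.147340i  Y=-0.033959+0.127856i  product -0.008427-0.044202i
  m=+2: Y*=-0.026544+0.033176i  Y=-0.465414-0.265998i  product +0.021179-0.008380i
  m=+3: Y*=+0.081890-0.354859i  Y=+0.319917-0.324146i  product -0.088828-0.140070i
  m=+4: Y*=+0.031288+0.139130i  Y=+0.116020+0.196951i  product -0.023772+0.022304i
  m=+5: Y*=+0.177566+0.224495i  Y=-0.076328+0.021350i  product -0.018346-0.013344i
  m=+6: Y*=-0.406035-0.197939i  Y=-0.000260-0.019807i  product -0.003815+0.008094i
  m=+7: Y*=+0.317942+0.001778i  Y=+0.003401+0.000856i  product +0.001080+0.000278i
  m=+8: Y*=-0.108268+0.051289i  Y=-0.000190+0.000342i  product +0.000003-0.000047i
Total Σ_m = -0.285467+0.000000i. Multiply by 0.739198: -0.211017+0.000000i. P_8(cos γ) = -0.211017

-0.211017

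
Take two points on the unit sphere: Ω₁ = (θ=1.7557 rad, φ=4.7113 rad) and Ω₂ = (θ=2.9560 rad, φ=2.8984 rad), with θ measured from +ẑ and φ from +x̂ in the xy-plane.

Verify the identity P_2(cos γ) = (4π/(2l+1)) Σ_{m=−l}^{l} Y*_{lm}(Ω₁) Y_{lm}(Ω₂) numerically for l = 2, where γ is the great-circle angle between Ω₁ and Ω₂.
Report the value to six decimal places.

-0.471761

Addition theorem: P_2(cos γ) = (4π/5) Σ_m Y*_{lm}(Ω₁) Y_{lm}(Ω₂), m = −2…2:
  [-2]  conj(Y_{2,-2})(Ω₁) = (-0.373217, 0.000813) ; Y_{2,-2}(Ω₂) = (0.011628, 0.006148) ; Δ = (-0.004345, -0.002285)
  [-1]  conj(Y_{2,-1})(Ω₁) = (0.000152, 0.139613) ; Y_{2,-1}(Ω₂) = (0.135987, 0.033739) ; Δ = (-0.004690, 0.018991)
  [+0]  conj(Y_{2,0})(Ω₁) = (-0.283409, -0.000000) ; Y_{2,0}(Ω₂) = (0.598565, 0.000000) ; Δ = (-0.169639, -0.000000)
  [+1]  conj(Y_{2,1})(Ω₁) = (-0.000152, 0.139613) ; Y_{2,1}(Ω₂) = (-0.135987, 0.033739) ; Δ = (-0.004690, -0.018991)
  [+2]  conj(Y_{2,2})(Ω₁) = (-0.373217, -0.000813) ; Y_{2,2}(Ω₂) = (0.011628, -0.006148) ; Δ = (-0.004345, 0.002285)
Σ over m = (-0.187708, 0.000000); ×(4π/5) → (-0.471761, 0.000000). Real part: -0.471761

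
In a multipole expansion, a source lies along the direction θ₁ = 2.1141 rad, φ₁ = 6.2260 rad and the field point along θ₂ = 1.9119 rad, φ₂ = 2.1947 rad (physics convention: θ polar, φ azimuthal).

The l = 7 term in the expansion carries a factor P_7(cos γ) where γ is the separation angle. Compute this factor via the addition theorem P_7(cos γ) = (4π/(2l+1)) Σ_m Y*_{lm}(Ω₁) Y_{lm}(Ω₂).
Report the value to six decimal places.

0.162734

Summing Y*_{l m}(θ₁,φ₁)·Y_{l m}(θ₂,φ₂) over m ∈ [−7, 7]; prefactor 4π/(2·7+1) = 0.837758:
  m=-7: (0.155086, -0.065624) × (-0.310614, -0.111648) = (-0.055499, 0.003069)  (running Σ = (-0.055499, 0.003069))
  m=-6: (-0.358351, 0.128018) × (-0.361376, 0.248202) = (0.097725, -0.135206)  (running Σ = (0.042226, -0.132138))
  m=-5: (0.400330, -0.117690) × (-0.002738, 0.124008) = (0.013499, 0.049967)  (running Σ = (0.055725, -0.082171))
  m=-4: (-0.094098, 0.021908) × (-0.238903, -0.180103) = (0.026426, 0.011714)  (running Σ = (0.082151, -0.070457))
  m=-3: (-0.302558, 0.052421) × (-0.229488, 0.071219) = (0.065700, -0.033578)  (running Σ = (0.147851, -0.104035))
  m=-2: (0.246368, -0.028301) × (0.066110, -0.197514) = (0.010698, -0.050532)  (running Σ = (0.158548, -0.154567))
  m=-1: (0.213601, -0.012228) × (-0.158589, -0.220318) = (-0.036569, -0.045121)  (running Σ = (0.121979, -0.199688))
  m=0: (-0.278053, -0.000000) × (0.178777, 0.000000) = (-0.049710, -0.000000)  (running Σ = (0.072270, -0.199688))
  m=1: (-0.213601, -0.012228) × (0.158589, -0.220318) = (-0.036569, 0.045121)  (running Σ = (0.035701, -0.154567))
  m=2: (0.246368, 0.028301) × (0.066110, 0.197514) = (0.010698, 0.050532)  (running Σ = (0.046398, -0.104035))
  m=3: (0.302558, 0.052421) × (0.229488, 0.071219) = (0.065700, 0.033578)  (running Σ = (0.112098, -0.070457))
  m=4: (-0.094098, -0.021908) × (-0.238903, 0.180103) = (0.026426, -0.011714)  (running Σ = (0.138524, -0.082171))
  m=5: (-0.400330, -0.117690) × (0.002738, 0.124008) = (0.013499, -0.049967)  (running Σ = (0.152023, -0.132138))
  m=6: (-0.358351, -0.128018) × (-0.361376, -0.248202) = (0.097725, 0.135206)  (running Σ = (0.249748, 0.003069))
  m=7: (-0.155086, -0.065624) × (0.310614, -0.111648) = (-0.055499, -0.003069)  (running Σ = (0.194249, 0.000000))
Total Σ_m = (0.194249, 0.000000). Multiply by 0.837758: (0.162734, 0.000000). P_7(cos γ) = 0.162734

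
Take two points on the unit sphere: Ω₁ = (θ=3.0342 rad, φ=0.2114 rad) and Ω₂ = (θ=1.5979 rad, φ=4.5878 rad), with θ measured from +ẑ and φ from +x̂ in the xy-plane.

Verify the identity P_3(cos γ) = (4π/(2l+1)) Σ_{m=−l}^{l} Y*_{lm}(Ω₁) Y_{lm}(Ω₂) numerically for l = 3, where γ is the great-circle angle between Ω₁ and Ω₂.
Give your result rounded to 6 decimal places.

Term-by-term m-sum for l=3 (normalisation 4π/7 = 1.795196):
  [-3]  conj(Y_{3,-3})(Ω₁) = (0.000414, 0.000304) ; Y_{3,-3}(Ω₂) = (0.152171, -0.387990) ; Δ = (0.000181, -0.000114)
  [-2]  conj(Y_{3,-2})(Ω₁) = (-0.010646, -0.004790) ; Y_{3,-2}(Ω₂) = (0.026821, 0.006825) ; Δ = (-0.000253, -0.000201)
  [-1]  conj(Y_{3,-1})(Ω₁) = (0.133532, 0.028657) ; Y_{3,-1}(Ω₂) = (0.039998, -0.319380) ; Δ = (0.014493, -0.041501)
  [+0]  conj(Y_{3,0})(Ω₁) = (-0.720739, -0.000000) ; Y_{3,0}(Ω₂) = (0.030302, 0.000000) ; Δ = (-0.021840, -0.000000)
  [+1]  conj(Y_{3,1})(Ω₁) = (-0.133532, 0.028657) ; Y_{3,1}(Ω₂) = (-0.039998, -0.319380) ; Δ = (0.014493, 0.041501)
  [+2]  conj(Y_{3,2})(Ω₁) = (-0.010646, 0.004790) ; Y_{3,2}(Ω₂) = (0.026821, -0.006825) ; Δ = (-0.000253, 0.000201)
  [+3]  conj(Y_{3,3})(Ω₁) = (-0.000414, 0.000304) ; Y_{3,3}(Ω₂) = (-0.152171, -0.387990) ; Δ = (0.000181, 0.000114)
Total Σ_m = (0.007003, -0.000000). Multiply by 1.795196: (0.012572, -0.000000). P_3(cos γ) = 0.012572

0.012572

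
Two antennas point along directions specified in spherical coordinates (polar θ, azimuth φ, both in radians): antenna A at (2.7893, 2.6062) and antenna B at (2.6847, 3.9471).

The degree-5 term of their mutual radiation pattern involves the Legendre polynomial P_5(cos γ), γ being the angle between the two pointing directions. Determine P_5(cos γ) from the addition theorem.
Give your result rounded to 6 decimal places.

Addition theorem: P_5(cos γ) = (4π/11) Σ_m Y*_{lm}(Ω₁) Y_{lm}(Ω₂), m = −5…5:
  term(m=-5) = +0.000016-0.000007i   from Y*(Ω₁)=+0.002029+0.001017i, Y(Ω₂)=+0.004906-0.006007i
  term(m=-4) = +0.000591+0.000775i   from Y*(Ω₁)=+0.010550+0.016432i, Y(Ω₂)=+0.049731-0.004009i
  term(m=-3) = -0.011628+0.014098i   from Y*(Ω₁)=+0.003483+0.098405i, Y(Ω₂)=+0.138909+0.123085i
  term(m=-2) = -0.116876-0.057876i   from Y*(Ω₁)=-0.149166+0.273039i, Y(Ω₂)=+0.016855+0.418849i
  term(m=-1) = +0.059102-0.252535i   from Y*(Ω₁)=-0.471824+0.279878i, Y(Ω₂)=-0.327512+0.340956i
  term(m=+0) = -0.013143-0.000000i   from Y*(Ω₁)=-0.244309-0.000000i, Y(Ω₂)=+0.053798+0.000000i
  term(m=+1) = +0.059102+0.252535i   from Y*(Ω₁)=+0.471824+0.279878i, Y(Ω₂)=+0.327512+0.340956i
  term(m=+2) = -0.116876+0.057876i   from Y*(Ω₁)=-0.149166-0.273039i, Y(Ω₂)=+0.016855-0.418849i
  term(m=+3) = -0.011628-0.014098i   from Y*(Ω₁)=-0.003483+0.098405i, Y(Ω₂)=-0.138909+0.123085i
  term(m=+4) = +0.000591-0.000775i   from Y*(Ω₁)=+0.010550-0.016432i, Y(Ω₂)=+0.049731+0.004009i
  term(m=+5) = +0.000016+0.000007i   from Y*(Ω₁)=-0.002029+0.001017i, Y(Ω₂)=-0.004906-0.006007i
Total Σ_m = -0.150736-0.000000i. Multiply by 1.142397: -0.172200-0.000000i. P_5(cos γ) = -0.172200

-0.172200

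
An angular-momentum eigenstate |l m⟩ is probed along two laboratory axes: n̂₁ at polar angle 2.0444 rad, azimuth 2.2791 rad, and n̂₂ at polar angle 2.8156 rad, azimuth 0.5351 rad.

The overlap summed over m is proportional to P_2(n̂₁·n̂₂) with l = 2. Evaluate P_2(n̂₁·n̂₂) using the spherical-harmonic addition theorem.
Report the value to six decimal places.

-0.280014

Summing Y*_{l m}(θ₁,φ₁)·Y_{l m}(θ₂,φ₂) over m ∈ [−2, 2]; prefactor 4π/(2·2+1) = 2.513274:
  term(m=-2) = -0.011399-0.004115i   from Y*(Ω₁)=-0.046983-0.302291i, Y(Ω₂)=+0.019014-0.034755i
  term(m=-1) = -0.012666+0.072395i   from Y*(Ω₁)=+0.203994-0.238148i, Y(Ω₂)=-0.201616+0.119516i
  term(m=+0) = -0.063283-0.000000i   from Y*(Ω₁)=-0.118565-0.000000i, Y(Ω₂)=+0.533744+0.000000i
  term(m=+1) = -0.012666-0.072395i   from Y*(Ω₁)=-0.203994-0.238148i, Y(Ω₂)=+0.201616+0.119516i
  term(m=+2) = -0.011399+0.004115i   from Y*(Ω₁)=-0.046983+0.302291i, Y(Ω₂)=+0.019014+0.034755i
Σ over m = -0.111414-0.000000i; ×(4π/5) → -0.280014-0.000000i. Real part: -0.280014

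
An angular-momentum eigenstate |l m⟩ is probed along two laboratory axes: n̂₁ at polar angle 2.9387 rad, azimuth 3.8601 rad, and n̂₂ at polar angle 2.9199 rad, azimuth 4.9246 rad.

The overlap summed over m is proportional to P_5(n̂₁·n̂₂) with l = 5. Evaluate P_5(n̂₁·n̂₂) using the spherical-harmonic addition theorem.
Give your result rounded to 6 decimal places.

Summing Y*_{l m}(θ₁,φ₁)·Y_{l m}(θ₂,φ₂) over m ∈ [−5, 5]; prefactor 4π/(2·5+1) = 1.142397:
  [-5]  conj(Y_{5,-5})(Ω₁) = (0.000139, 0.000067) ; Y_{5,-5}(Ω₂) = (0.000208, 0.000116) ; Δ = (0.000000, 0.000000)
  [-4]  conj(Y_{5,-4})(Ω₁) = (0.002286, -0.000627) ; Y_{5,-4}(Ω₂) = (-0.002212, 0.002512) ; Δ = (-0.000003, 0.000007)
  [-3]  conj(Y_{5,-3})(Ω₁) = (0.011928, -0.018019) ; Y_{5,-3}(Ω₂) = (-0.016539, -0.022371) ; Δ = (-0.000600, 0.000031)
  [-2]  conj(Y_{5,-2})(Ω₁) = (-0.016886, -0.125463) ; Y_{5,-2}(Ω₂) = (0.135117, -0.061058) ; Δ = (-0.009942, -0.015921)
  [-1]  conj(Y_{5,-1})(Ω₁) = (-0.335115, -0.293035) ; Y_{5,-1}(Ω₂) = (0.099311, 0.460936) ; Δ = (0.101790, -0.183568)
  [+0]  conj(Y_{5,0})(Ω₁) = (-0.667842, -0.000000) ; Y_{5,0}(Ω₂) = (-0.620616, 0.000000) ; Δ = (0.414473, 0.000000)
  [+1]  conj(Y_{5,1})(Ω₁) = (0.335115, -0.293035) ; Y_{5,1}(Ω₂) = (-0.099311, 0.460936) ; Δ = (0.101790, 0.183568)
  [+2]  conj(Y_{5,2})(Ω₁) = (-0.016886, 0.125463) ; Y_{5,2}(Ω₂) = (0.135117, 0.061058) ; Δ = (-0.009942, 0.015921)
  [+3]  conj(Y_{5,3})(Ω₁) = (-0.011928, -0.018019) ; Y_{5,3}(Ω₂) = (0.016539, -0.022371) ; Δ = (-0.000600, -0.000031)
  [+4]  conj(Y_{5,4})(Ω₁) = (0.002286, 0.000627) ; Y_{5,4}(Ω₂) = (-0.002212, -0.002512) ; Δ = (-0.000003, -0.000007)
  [+5]  conj(Y_{5,5})(Ω₁) = (-0.000139, 0.000067) ; Y_{5,5}(Ω₂) = (-0.000208, 0.000116) ; Δ = (0.000000, -0.000000)
Accumulated sum (0.596960, -0.000000); after 4π/(2l+1) scaling, (0.681966, -0.000000) ⇒ P_5 = 0.681966

0.681966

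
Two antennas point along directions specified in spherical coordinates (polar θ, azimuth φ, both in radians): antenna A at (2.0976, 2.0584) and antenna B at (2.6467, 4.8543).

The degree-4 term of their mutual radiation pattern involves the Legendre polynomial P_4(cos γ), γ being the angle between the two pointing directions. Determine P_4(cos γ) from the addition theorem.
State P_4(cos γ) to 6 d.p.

Addition theorem: P_4(cos γ) = (4π/9) Σ_m Y*_{lm}(Ω₁) Y_{lm}(Ω₂), m = −4…4:
  term(m=-4) = +0.001040+0.005465i   from Y*(Ω₁)=-0.091560+0.229492i, Y(Ω₂)=+0.018985-0.012106i
  term(m=-3) = -0.024402-0.041294i   from Y*(Ω₁)=-0.404108+0.043808i, Y(Ω₂)=+0.048734+0.107469i
  term(m=-2) = +0.049429+0.040911i   from Y*(Ω₁)=-0.107900-0.159220i, Y(Ω₂)=-0.320251+0.093416i
  term(m=-1) = +0.113951+0.041040i   from Y*(Ω₁)=-0.118536+0.223521i, Y(Ω₂)=-0.067706-0.473898i
  term(m=+0) = -0.019913-0.000000i   from Y*(Ω₁)=-0.248277-0.000000i, Y(Ω₂)=+0.080204+0.000000i
  term(m=+1) = +0.113951-0.041040i   from Y*(Ω₁)=+0.118536+0.223521i, Y(Ω₂)=+0.067706-0.473898i
  term(m=+2) = +0.049429-0.040911i   from Y*(Ω₁)=-0.107900+0.159220i, Y(Ω₂)=-0.320251-0.093416i
  term(m=+3) = -0.024402+0.041294i   from Y*(Ω₁)=+0.404108+0.043808i, Y(Ω₂)=-0.048734+0.107469i
  term(m=+4) = +0.001040-0.005465i   from Y*(Ω₁)=-0.091560-0.229492i, Y(Ω₂)=+0.018985+0.012106i
Accumulated sum +0.260125+0.000000i; after 4π/(2l+1) scaling, +0.363202+0.000000i ⇒ P_4 = 0.363202

0.363202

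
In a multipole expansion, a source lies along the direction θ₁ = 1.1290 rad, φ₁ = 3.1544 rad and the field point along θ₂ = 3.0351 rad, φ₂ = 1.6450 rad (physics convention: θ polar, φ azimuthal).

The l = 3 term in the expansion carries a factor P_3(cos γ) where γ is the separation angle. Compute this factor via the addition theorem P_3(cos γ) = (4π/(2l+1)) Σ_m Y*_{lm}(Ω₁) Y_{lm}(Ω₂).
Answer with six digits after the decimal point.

Expand P_3 via completeness: Σ_{m} conj(Y_{3,m}) at Ω₁ times Y_{3,m} at Ω₂ —
  term(m=-3) = (-0.000028, -0.000152)   from Y*(Ω₁)=(-0.307987, -0.011839), Y(Ω₂)=(0.000111, 0.000489)
  term(m=-2) = (0.004069, -0.000502)   from Y*(Ω₁)=(0.356965, 0.009146), Y(Ω₂)=(0.011355, -0.001698)
  term(m=-1) = (-0.000209, -0.003395)   from Y*(Ω₁)=(0.025107, 0.000322), Y(Ω₂)=(-0.010043, -0.135092)
  term(m=+0) = (0.240022, 0.000000)   from Y*(Ω₁)=(-0.332827, -0.000000), Y(Ω₂)=(-0.721164, 0.000000)
  term(m=+1) = (-0.000209, 0.003395)   from Y*(Ω₁)=(-0.025107, 0.000322), Y(Ω₂)=(0.010043, -0.135092)
  term(m=+2) = (0.004069, 0.000502)   from Y*(Ω₁)=(0.356965, -0.009146), Y(Ω₂)=(0.011355, 0.001698)
  term(m=+3) = (-0.000028, 0.000152)   from Y*(Ω₁)=(0.307987, -0.011839), Y(Ω₂)=(-0.000111, 0.000489)
Σ over m = (0.247686, 0.000000); ×(4π/7) → (0.444645, 0.000000). Real part: 0.444645

0.444645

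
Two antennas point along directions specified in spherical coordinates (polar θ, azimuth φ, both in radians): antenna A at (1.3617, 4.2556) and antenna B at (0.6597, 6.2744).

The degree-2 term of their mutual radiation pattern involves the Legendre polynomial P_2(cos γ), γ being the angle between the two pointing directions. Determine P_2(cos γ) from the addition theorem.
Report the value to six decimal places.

-0.486269

Addition theorem: P_2(cos γ) = (4π/5) Σ_m Y*_{lm}(Ω₁) Y_{lm}(Ω₂), m = −2…2:
  m=-2: Y*=-0.225814+0.292634i  Y=+0.145071+0.002549i  product -0.033505+0.041877i
  m=-1: Y*=-0.069190-0.140786i  Y=+0.374118+0.003287i  product -0.025423-0.052898i
  m=+0: Y*=-0.274623-0.000000i  Y=+0.275379+0.000000i  product -0.075626-0.000000i
  m=+1: Y*=+0.069190-0.140786i  Y=-0.374118+0.003287i  product -0.025423+0.052898i
  m=+2: Y*=-0.225814-0.292634i  Y=+0.145071-0.002549i  product -0.033505-0.041877i
Accumulated sum -0.193480+0.000000i; after 4π/(2l+1) scaling, -0.486269+0.000000i ⇒ P_2 = -0.486269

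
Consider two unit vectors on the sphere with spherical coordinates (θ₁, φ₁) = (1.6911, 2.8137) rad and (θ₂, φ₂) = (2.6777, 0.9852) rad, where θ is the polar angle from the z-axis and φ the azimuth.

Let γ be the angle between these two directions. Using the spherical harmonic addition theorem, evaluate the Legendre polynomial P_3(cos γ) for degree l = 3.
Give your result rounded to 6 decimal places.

Addition theorem: P_3(cos γ) = (4π/7) Σ_m Y*_{lm}(Ω₁) Y_{lm}(Ω₂), m = −3…3:
  [-3]  conj(Y_{3,-3})(Ω₁) = (-0.226152, 0.339878) ; Y_{3,-3}(Ω₂) = (-0.036728, -0.006911) ; Δ = (0.010655, -0.010920)
  [-2]  conj(Y_{3,-2})(Ω₁) = (-0.095810, 0.073714) ; Y_{3,-2}(Ω₂) = (0.071187, 0.168559) ; Δ = (-0.019246, -0.010902)
  [-1]  conj(Y_{3,-1})(Ω₁) = (0.281876, -0.095886) ; Y_{3,-1}(Ω₂) = (0.239684, -0.361407) ; Δ = (0.032907, -0.124854)
  [+0]  conj(Y_{3,0})(Ω₁) = (0.131133, -0.000000) ; Y_{3,0}(Ω₂) = (-0.333411, 0.000000) ; Δ = (-0.043721, 0.000000)
  [+1]  conj(Y_{3,1})(Ω₁) = (-0.281876, -0.095886) ; Y_{3,1}(Ω₂) = (-0.239684, -0.361407) ; Δ = (0.032907, 0.124854)
  [+2]  conj(Y_{3,2})(Ω₁) = (-0.095810, -0.073714) ; Y_{3,2}(Ω₂) = (0.071187, -0.168559) ; Δ = (-0.019246, 0.010902)
  [+3]  conj(Y_{3,3})(Ω₁) = (0.226152, 0.339878) ; Y_{3,3}(Ω₂) = (0.036728, -0.006911) ; Δ = (0.010655, 0.010920)
Σ over m = (0.004912, 0.000000); ×(4π/7) → (0.008817, 0.000000). Real part: 0.008817

0.008817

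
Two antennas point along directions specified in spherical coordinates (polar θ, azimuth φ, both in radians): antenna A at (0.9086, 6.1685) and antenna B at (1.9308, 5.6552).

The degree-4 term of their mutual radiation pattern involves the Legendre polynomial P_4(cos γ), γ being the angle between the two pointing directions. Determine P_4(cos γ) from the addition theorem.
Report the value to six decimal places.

Expand P_4 via completeness: Σ_{m} conj(Y_{4,m}) at Ω₁ times Y_{4,m} at Ω₂ —
  m=-4: Y*=0.15349 - 0.07580j  Y=-0.27440 + 0.19993j  product -0.02696 + 0.05149j
  m=-3: Y*=0.35536 - 0.12733j  Y=0.11135 - 0.34388j  product -0.00422 - 0.13638j
  m=-2: Y*=0.33356 - 0.07788j  Y=-0.01191 - 0.03658j  product -0.00682 - 0.01127j
  m=-1: Y*=-0.08061 + 0.00929j  Y=0.26901 + 0.19531j  product -0.02350 - 0.01325j
  m=+0: Y*=-0.35324 + 0.00000j  Y=-0.01946 + 0.00000j  product 0.00687 + 0.00000j
  m=+1: Y*=0.08061 + 0.00929j  Y=-0.26901 + 0.19531j  product -0.02350 + 0.01325j
  m=+2: Y*=0.33356 + 0.07788j  Y=-0.01191 + 0.03658j  product -0.00682 + 0.01127j
  m=+3: Y*=-0.35536 - 0.12733j  Y=-0.11135 - 0.34388j  product -0.00422 + 0.13638j
  m=+4: Y*=0.15349 + 0.07580j  Y=-0.27440 - 0.19993j  product -0.02696 - 0.05149j
Total Σ_m = -0.11612 + 0.00000j. Multiply by 1.396263: -0.16214 + 0.00000j. P_4(cos γ) = -0.162135

-0.162135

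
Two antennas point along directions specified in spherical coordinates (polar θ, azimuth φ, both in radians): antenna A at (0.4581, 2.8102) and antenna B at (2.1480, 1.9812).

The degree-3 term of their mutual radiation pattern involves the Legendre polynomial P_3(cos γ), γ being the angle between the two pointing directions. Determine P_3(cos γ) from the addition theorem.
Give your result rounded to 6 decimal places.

Expand P_3 via completeness: Σ_{m} conj(Y_{3,m}) at Ω₁ times Y_{3,m} at Ω₂ —
  m=-3: Y*=(-0.019675, 0.030253)  Y=(0.231500, 0.081782)  product (-0.007029, 0.005394)
  m=-2: Y*=(0.141316, -0.110308)  Y=(0.266940, -0.286547)  product (0.006114, -0.069940)
  m=-1: Y*=(-0.408431, 0.140534)  Y=(-0.052821, -0.121397)  product (0.038634, 0.042159)
  m=+0: Y*=(0.342096, -0.000000)  Y=(0.307725, 0.000000)  product (0.105271, 0.000000)
  m=+1: Y*=(0.408431, 0.140534)  Y=(0.052821, -0.121397)  product (0.038634, -0.042159)
  m=+2: Y*=(0.141316, 0.110308)  Y=(0.266940, 0.286547)  product (0.006114, 0.069940)
  m=+3: Y*=(0.019675, 0.030253)  Y=(-0.231500, 0.081782)  product (-0.007029, -0.005394)
Total Σ_m = (0.180711, -0.000000). Multiply by 1.795196: (0.324412, -0.000000). P_3(cos γ) = 0.324412

0.324412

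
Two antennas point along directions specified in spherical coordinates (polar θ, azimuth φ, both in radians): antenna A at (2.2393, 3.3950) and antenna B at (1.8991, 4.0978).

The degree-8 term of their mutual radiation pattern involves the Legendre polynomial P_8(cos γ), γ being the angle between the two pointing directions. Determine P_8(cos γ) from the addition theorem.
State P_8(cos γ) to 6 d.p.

Addition theorem: P_8(cos γ) = (4π/17) Σ_m Y*_{lm}(Ω₁) Y_{lm}(Ω₂), m = −8…8:
  [-8]  conj(Y_{8,-8})(Ω₁) = -0.03268 + 0.06654j ; Y_{8,-8}(Ω₂) = 0.06742 - 0.32534j ; Δ = 0.01945 + 0.01512j
  [-7]  conj(Y_{8,-7})(Ω₁) = -0.04723 + 0.22940j ; Y_{8,-7}(Ω₂) = 0.41513 - 0.18056j ; Δ = 0.02181 + 0.10376j
  [-6]  conj(Y_{8,-6})(Ω₁) = 0.02107 + 0.41816j ; Y_{8,-6}(Ω₂) = 0.12948 + 0.07867j ; Δ = -0.03017 + 0.05580j
  [-5]  conj(Y_{8,-5})(Ω₁) = 0.12394 + 0.39540j ; Y_{8,-5}(Ω₂) = -0.01969 - 0.28637j ; Δ = 0.11079 - 0.04328j
  [-4]  conj(Y_{8,-4})(Ω₁) = 0.04102 + 0.06584j ; Y_{8,-4}(Ω₂) = 0.21075 - 0.17156j ; Δ = 0.01994 + 0.00684j
  [-3]  conj(Y_{8,-3})(Ω₁) = -0.23370 - 0.22222j ; Y_{8,-3}(Ω₂) = -0.16526 - 0.04627j ; Δ = 0.02834 + 0.04754j
  [-2]  conj(Y_{8,-2})(Ω₁) = -0.22913 - 0.12721j ; Y_{8,-2}(Ω₂) = -0.10127 - 0.28481j ; Δ = -0.01303 + 0.07814j
  [-1]  conj(Y_{8,-1})(Ω₁) = 0.20733 + 0.05369j ; Y_{8,-1}(Ω₂) = -0.06770 + 0.09593j ; Δ = -0.01919 + 0.01625j
  [+0]  conj(Y_{8,0})(Ω₁) = 0.29828 + 0.00000j ; Y_{8,0}(Ω₂) = -0.30748 + 0.00000j ; Δ = -0.09171 + 0.00000j
  [+1]  conj(Y_{8,1})(Ω₁) = -0.20733 + 0.05369j ; Y_{8,1}(Ω₂) = 0.06770 + 0.09593j ; Δ = -0.01919 - 0.01625j
  [+2]  conj(Y_{8,2})(Ω₁) = -0.22913 + 0.12721j ; Y_{8,2}(Ω₂) = -0.10127 + 0.28481j ; Δ = -0.01303 - 0.07814j
  [+3]  conj(Y_{8,3})(Ω₁) = 0.23370 - 0.22222j ; Y_{8,3}(Ω₂) = 0.16526 - 0.04627j ; Δ = 0.02834 - 0.04754j
  [+4]  conj(Y_{8,4})(Ω₁) = 0.04102 - 0.06584j ; Y_{8,4}(Ω₂) = 0.21075 + 0.17156j ; Δ = 0.01994 - 0.00684j
  [+5]  conj(Y_{8,5})(Ω₁) = -0.12394 + 0.39540j ; Y_{8,5}(Ω₂) = 0.01969 - 0.28637j ; Δ = 0.11079 + 0.04328j
  [+6]  conj(Y_{8,6})(Ω₁) = 0.02107 - 0.41816j ; Y_{8,6}(Ω₂) = 0.12948 - 0.07867j ; Δ = -0.03017 - 0.05580j
  [+7]  conj(Y_{8,7})(Ω₁) = 0.04723 + 0.22940j ; Y_{8,7}(Ω₂) = -0.41513 - 0.18056j ; Δ = 0.02181 - 0.10376j
  [+8]  conj(Y_{8,8})(Ω₁) = -0.03268 - 0.06654j ; Y_{8,8}(Ω₂) = 0.06742 + 0.32534j ; Δ = 0.01945 - 0.01512j
Σ over m = 0.18418 + 0.00000j; ×(4π/17) → 0.13615 + 0.00000j. Real part: 0.136147

0.136147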